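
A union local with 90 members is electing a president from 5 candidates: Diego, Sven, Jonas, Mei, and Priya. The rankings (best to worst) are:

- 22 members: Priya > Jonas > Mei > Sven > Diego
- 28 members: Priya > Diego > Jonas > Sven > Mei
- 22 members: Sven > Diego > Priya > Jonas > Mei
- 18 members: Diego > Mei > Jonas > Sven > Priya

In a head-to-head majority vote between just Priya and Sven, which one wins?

Voters preferring Priya to Sven: 50; preferring Sven to Priya: 40.
Priya wins the head-to-head.

Priya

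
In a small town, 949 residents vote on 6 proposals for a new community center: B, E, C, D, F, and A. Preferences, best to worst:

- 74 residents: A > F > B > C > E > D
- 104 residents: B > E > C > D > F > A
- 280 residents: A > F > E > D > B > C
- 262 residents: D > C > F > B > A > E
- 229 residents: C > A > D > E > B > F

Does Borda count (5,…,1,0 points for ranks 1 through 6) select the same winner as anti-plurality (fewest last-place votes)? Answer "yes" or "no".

no

Borda — scores: B 1775, E 1788, C 2653, D 2765, F 2306, A 2948. Winner: A.
Anti-plurality — last-place votes: B 0, E 262, C 280, D 74, F 229, A 104. Winner: B.
The two methods disagree.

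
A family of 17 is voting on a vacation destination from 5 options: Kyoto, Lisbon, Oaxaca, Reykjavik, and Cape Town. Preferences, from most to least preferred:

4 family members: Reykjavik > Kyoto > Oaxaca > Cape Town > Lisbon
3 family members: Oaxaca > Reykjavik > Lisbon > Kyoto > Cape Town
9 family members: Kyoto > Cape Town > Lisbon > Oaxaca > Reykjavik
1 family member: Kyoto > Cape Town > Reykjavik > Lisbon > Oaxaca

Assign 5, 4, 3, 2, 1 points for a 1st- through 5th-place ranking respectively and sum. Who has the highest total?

Kyoto: 4·4 + 3·2 + 9·5 + 1·5 = 72
Lisbon: 4·1 + 3·3 + 9·3 + 1·2 = 42
Oaxaca: 4·3 + 3·5 + 9·2 + 1·1 = 46
Reykjavik: 4·5 + 3·4 + 9·1 + 1·3 = 44
Cape Town: 4·2 + 3·1 + 9·4 + 1·4 = 51
Kyoto has the highest Borda score (72).

Kyoto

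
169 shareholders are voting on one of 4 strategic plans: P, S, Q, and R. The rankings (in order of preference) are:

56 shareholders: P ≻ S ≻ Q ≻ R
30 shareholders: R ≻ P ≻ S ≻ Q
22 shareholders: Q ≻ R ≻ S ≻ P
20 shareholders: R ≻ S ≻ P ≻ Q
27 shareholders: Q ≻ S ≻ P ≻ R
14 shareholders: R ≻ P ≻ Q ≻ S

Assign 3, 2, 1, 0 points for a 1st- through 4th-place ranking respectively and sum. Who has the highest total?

P: 56·3 + 30·2 + 22·0 + 20·1 + 27·1 + 14·2 = 303
S: 56·2 + 30·1 + 22·1 + 20·2 + 27·2 + 14·0 = 258
Q: 56·1 + 30·0 + 22·3 + 20·0 + 27·3 + 14·1 = 217
R: 56·0 + 30·3 + 22·2 + 20·3 + 27·0 + 14·3 = 236
P has the highest Borda score (303).

P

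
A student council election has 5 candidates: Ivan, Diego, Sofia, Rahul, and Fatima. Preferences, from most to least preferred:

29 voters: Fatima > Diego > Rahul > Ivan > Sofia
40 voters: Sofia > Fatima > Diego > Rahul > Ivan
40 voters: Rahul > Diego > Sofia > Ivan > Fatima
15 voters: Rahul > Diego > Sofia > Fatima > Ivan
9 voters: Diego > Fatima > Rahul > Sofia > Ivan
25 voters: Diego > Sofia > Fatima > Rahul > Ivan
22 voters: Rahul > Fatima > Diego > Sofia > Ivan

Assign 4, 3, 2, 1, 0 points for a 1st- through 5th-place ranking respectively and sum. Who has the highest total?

Ivan: 29·1 + 40·0 + 40·1 + 15·0 + 9·0 + 25·0 + 22·0 = 69
Diego: 29·3 + 40·2 + 40·3 + 15·3 + 9·4 + 25·4 + 22·2 = 512
Sofia: 29·0 + 40·4 + 40·2 + 15·2 + 9·1 + 25·3 + 22·1 = 376
Rahul: 29·2 + 40·1 + 40·4 + 15·4 + 9·2 + 25·1 + 22·4 = 449
Fatima: 29·4 + 40·3 + 40·0 + 15·1 + 9·3 + 25·2 + 22·3 = 394
Diego has the highest Borda score (512).

Diego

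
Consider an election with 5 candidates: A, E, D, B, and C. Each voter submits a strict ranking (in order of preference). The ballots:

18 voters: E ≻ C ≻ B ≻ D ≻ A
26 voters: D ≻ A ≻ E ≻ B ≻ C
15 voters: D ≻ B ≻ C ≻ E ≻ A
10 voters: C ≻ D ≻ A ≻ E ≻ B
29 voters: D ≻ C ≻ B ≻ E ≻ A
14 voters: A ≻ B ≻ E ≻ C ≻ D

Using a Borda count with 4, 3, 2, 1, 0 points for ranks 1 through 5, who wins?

D

A: 18·0 + 26·3 + 15·0 + 10·2 + 29·0 + 14·4 = 154
E: 18·4 + 26·2 + 15·1 + 10·1 + 29·1 + 14·2 = 206
D: 18·1 + 26·4 + 15·4 + 10·3 + 29·4 + 14·0 = 328
B: 18·2 + 26·1 + 15·3 + 10·0 + 29·2 + 14·3 = 207
C: 18·3 + 26·0 + 15·2 + 10·4 + 29·3 + 14·1 = 225
D has the highest Borda score (328).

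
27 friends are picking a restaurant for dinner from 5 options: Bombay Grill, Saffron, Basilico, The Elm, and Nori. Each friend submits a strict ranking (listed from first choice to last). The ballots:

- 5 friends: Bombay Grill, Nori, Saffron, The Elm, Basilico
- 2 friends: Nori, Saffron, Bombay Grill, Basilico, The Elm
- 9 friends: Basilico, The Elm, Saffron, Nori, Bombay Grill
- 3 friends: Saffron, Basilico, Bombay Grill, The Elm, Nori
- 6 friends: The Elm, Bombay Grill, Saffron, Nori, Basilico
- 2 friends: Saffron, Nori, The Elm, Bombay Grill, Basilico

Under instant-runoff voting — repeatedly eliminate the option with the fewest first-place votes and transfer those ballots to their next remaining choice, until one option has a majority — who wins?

Saffron

Round 1: Bombay Grill 5, Saffron 5, Basilico 9, The Elm 6, Nori 2. Eliminate Nori.
Round 2: Bombay Grill 5, Saffron 7, Basilico 9, The Elm 6. Eliminate Bombay Grill.
Round 3: Saffron 12, Basilico 9, The Elm 6. Eliminate The Elm.
Round 4: Saffron 18, Basilico 9. Saffron has a majority.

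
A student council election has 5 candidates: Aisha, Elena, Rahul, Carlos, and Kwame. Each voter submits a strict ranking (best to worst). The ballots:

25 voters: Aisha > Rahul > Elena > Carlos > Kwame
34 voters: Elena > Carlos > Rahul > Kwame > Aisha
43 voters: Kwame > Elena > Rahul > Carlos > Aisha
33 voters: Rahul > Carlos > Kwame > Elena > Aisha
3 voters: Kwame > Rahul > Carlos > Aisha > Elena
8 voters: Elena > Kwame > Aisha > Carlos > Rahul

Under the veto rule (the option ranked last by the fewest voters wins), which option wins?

Carlos

Last-place votes: Aisha 110, Elena 3, Rahul 8, Carlos 0, Kwame 25.
Carlos is ranked last by the fewest voters, so Carlos wins.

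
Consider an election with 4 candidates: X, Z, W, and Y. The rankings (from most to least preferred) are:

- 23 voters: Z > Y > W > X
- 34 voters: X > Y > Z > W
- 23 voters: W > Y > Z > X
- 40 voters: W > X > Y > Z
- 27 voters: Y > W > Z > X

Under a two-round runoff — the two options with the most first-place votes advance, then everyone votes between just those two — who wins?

Round 1 first-place votes: X 34, Z 23, W 63, Y 27.
W and X advance.
Runoff: W is preferred to X by 113 voters; X by 34.
W wins the runoff.

W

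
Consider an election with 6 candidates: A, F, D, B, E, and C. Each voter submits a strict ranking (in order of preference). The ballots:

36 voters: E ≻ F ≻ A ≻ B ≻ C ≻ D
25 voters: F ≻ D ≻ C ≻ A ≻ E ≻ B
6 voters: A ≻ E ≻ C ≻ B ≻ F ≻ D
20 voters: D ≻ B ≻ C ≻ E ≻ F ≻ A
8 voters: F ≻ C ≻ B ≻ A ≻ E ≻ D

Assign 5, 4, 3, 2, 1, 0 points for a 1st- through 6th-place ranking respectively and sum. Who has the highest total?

A: 36·3 + 25·2 + 6·5 + 20·0 + 8·2 = 204
F: 36·4 + 25·5 + 6·1 + 20·1 + 8·5 = 335
D: 36·0 + 25·4 + 6·0 + 20·5 + 8·0 = 200
B: 36·2 + 25·0 + 6·2 + 20·4 + 8·3 = 188
E: 36·5 + 25·1 + 6·4 + 20·2 + 8·1 = 277
C: 36·1 + 25·3 + 6·3 + 20·3 + 8·4 = 221
F has the highest Borda score (335).

F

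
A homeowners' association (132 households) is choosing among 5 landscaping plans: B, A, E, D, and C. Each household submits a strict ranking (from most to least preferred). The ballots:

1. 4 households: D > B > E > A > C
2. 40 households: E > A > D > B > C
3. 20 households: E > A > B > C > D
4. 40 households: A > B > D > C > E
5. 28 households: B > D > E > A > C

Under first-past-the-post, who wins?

E

First-place votes: B 28, A 40, E 60, D 4, C 0.
E has the most first-place votes.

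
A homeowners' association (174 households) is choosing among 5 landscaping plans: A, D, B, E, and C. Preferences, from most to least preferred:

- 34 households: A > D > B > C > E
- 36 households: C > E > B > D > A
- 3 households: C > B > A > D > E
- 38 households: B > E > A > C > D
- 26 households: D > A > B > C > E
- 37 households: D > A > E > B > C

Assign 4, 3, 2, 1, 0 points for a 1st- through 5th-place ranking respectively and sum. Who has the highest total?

A

A: 34·4 + 36·0 + 3·2 + 38·2 + 26·3 + 37·3 = 407
D: 34·3 + 36·1 + 3·1 + 38·0 + 26·4 + 37·4 = 393
B: 34·2 + 36·2 + 3·3 + 38·4 + 26·2 + 37·1 = 390
E: 34·0 + 36·3 + 3·0 + 38·3 + 26·0 + 37·2 = 296
C: 34·1 + 36·4 + 3·4 + 38·1 + 26·1 + 37·0 = 254
A has the highest Borda score (407).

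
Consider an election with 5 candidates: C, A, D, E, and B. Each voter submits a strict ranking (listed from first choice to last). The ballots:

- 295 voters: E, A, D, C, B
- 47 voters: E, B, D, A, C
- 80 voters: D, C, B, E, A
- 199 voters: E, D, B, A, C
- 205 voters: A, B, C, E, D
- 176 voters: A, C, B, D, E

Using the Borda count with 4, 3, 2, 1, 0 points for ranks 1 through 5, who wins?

A

C: 295·1 + 47·0 + 80·3 + 199·0 + 205·2 + 176·3 = 1473
A: 295·3 + 47·1 + 80·0 + 199·1 + 205·4 + 176·4 = 2655
D: 295·2 + 47·2 + 80·4 + 199·3 + 205·0 + 176·1 = 1777
E: 295·4 + 47·4 + 80·1 + 199·4 + 205·1 + 176·0 = 2449
B: 295·0 + 47·3 + 80·2 + 199·2 + 205·3 + 176·2 = 1666
A has the highest Borda score (2655).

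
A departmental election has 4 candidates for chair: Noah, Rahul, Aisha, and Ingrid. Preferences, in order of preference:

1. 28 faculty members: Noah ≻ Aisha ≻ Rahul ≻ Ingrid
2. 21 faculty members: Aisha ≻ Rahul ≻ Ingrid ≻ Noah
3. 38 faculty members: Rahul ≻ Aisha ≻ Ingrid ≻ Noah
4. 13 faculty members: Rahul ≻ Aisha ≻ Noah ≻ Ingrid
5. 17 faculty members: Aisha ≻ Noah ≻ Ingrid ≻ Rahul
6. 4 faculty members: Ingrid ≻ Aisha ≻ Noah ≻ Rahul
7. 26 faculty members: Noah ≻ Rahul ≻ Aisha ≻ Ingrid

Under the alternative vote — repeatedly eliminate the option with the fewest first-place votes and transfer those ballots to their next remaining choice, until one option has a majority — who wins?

Round 1: Noah 54, Rahul 51, Aisha 38, Ingrid 4. Eliminate Ingrid.
Round 2: Noah 54, Rahul 51, Aisha 42. Eliminate Aisha.
Round 3: Noah 75, Rahul 72. Noah has a majority.

Noah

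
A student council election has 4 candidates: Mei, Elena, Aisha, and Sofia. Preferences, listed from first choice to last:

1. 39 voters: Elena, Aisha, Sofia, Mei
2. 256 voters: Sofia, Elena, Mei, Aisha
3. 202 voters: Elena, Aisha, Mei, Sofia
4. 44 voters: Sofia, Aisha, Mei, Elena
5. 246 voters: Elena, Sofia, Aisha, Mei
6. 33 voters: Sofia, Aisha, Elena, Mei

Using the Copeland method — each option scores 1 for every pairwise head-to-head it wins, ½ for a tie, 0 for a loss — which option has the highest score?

Elena

Mei: loses to Elena, Aisha, and Sofia → score 0.
Elena: beats Mei, Aisha, and Sofia → score 3.
Aisha: beats Mei; loses to Elena and Sofia → score 1.
Sofia: beats Mei and Aisha; loses to Elena → score 2.
Elena has the best pairwise record.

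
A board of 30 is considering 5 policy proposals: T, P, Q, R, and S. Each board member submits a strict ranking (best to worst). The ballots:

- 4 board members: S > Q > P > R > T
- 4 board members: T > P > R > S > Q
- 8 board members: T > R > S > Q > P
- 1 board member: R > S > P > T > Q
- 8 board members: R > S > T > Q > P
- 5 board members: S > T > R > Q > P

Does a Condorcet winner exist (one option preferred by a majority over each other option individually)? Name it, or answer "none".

Checking pairwise contests:
S beats T 18–12.
T beats P 25–5.
T beats Q 26–4.
T beats R 17–13.
R beats S 21–9.
Every option loses at least one head-to-head, so there is no Condorcet winner.

none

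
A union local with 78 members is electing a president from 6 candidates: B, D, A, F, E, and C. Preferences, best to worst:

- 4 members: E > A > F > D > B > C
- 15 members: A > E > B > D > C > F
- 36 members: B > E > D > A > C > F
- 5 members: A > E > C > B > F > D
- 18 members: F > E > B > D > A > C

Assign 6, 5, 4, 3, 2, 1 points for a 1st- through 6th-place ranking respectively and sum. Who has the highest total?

E

B: 4·2 + 15·4 + 36·6 + 5·3 + 18·4 = 371
D: 4·3 + 15·3 + 36·4 + 5·1 + 18·3 = 260
A: 4·5 + 15·6 + 36·3 + 5·6 + 18·2 = 284
F: 4·4 + 15·1 + 36·1 + 5·2 + 18·6 = 185
E: 4·6 + 15·5 + 36·5 + 5·5 + 18·5 = 394
C: 4·1 + 15·2 + 36·2 + 5·4 + 18·1 = 144
E has the highest Borda score (394).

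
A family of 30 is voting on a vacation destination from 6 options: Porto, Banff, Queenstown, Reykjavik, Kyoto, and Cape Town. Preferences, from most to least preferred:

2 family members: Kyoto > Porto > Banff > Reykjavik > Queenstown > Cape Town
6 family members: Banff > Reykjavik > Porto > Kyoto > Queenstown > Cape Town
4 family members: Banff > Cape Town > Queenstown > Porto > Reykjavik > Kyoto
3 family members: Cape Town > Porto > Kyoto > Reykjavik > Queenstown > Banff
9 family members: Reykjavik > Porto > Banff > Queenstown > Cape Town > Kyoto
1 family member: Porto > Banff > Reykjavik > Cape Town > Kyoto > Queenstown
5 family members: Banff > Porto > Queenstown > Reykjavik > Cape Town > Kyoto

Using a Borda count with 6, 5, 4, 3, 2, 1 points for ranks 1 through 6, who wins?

Banff

Porto: 2·5 + 6·4 + 4·3 + 3·5 + 9·5 + 1·6 + 5·5 = 137
Banff: 2·4 + 6·6 + 4·6 + 3·1 + 9·4 + 1·5 + 5·6 = 142
Queenstown: 2·2 + 6·2 + 4·4 + 3·2 + 9·3 + 1·1 + 5·4 = 86
Reykjavik: 2·3 + 6·5 + 4·2 + 3·3 + 9·6 + 1·4 + 5·3 = 126
Kyoto: 2·6 + 6·3 + 4·1 + 3·4 + 9·1 + 1·2 + 5·1 = 62
Cape Town: 2·1 + 6·1 + 4·5 + 3·6 + 9·2 + 1·3 + 5·2 = 77
Banff has the highest Borda score (142).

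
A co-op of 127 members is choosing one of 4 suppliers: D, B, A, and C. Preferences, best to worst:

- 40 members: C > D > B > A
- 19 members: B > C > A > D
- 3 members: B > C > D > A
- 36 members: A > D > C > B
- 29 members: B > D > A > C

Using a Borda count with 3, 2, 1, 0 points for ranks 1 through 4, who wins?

D

D: 40·2 + 19·0 + 3·1 + 36·2 + 29·2 = 213
B: 40·1 + 19·3 + 3·3 + 36·0 + 29·3 = 193
A: 40·0 + 19·1 + 3·0 + 36·3 + 29·1 = 156
C: 40·3 + 19·2 + 3·2 + 36·1 + 29·0 = 200
D has the highest Borda score (213).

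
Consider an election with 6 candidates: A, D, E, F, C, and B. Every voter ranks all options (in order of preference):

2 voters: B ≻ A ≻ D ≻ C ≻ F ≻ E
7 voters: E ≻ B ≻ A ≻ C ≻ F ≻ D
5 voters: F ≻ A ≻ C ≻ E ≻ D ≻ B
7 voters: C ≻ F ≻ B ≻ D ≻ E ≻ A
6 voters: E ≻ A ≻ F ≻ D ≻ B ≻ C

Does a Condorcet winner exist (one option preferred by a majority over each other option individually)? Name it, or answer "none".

none

Checking pairwise contests:
E beats A 20–7.
A beats D 20–7.
F beats E 14–13.
A beats F 15–12.
A beats C 20–7.
E beats B 18–9.
Every option loses at least one head-to-head, so there is no Condorcet winner.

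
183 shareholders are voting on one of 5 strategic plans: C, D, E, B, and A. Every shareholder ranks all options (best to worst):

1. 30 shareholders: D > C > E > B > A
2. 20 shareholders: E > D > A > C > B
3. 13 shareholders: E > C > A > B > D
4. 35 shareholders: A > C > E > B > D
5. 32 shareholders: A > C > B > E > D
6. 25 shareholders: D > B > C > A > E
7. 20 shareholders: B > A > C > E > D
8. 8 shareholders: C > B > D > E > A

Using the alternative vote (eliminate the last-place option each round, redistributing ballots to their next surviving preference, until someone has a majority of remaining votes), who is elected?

Round 1: C 8, D 55, E 33, B 20, A 67. Eliminate C.
Round 2: D 55, E 33, B 28, A 67. Eliminate B.
Round 3: D 63, E 33, A 87. Eliminate E.
Round 4: D 83, A 100. A has a majority.

A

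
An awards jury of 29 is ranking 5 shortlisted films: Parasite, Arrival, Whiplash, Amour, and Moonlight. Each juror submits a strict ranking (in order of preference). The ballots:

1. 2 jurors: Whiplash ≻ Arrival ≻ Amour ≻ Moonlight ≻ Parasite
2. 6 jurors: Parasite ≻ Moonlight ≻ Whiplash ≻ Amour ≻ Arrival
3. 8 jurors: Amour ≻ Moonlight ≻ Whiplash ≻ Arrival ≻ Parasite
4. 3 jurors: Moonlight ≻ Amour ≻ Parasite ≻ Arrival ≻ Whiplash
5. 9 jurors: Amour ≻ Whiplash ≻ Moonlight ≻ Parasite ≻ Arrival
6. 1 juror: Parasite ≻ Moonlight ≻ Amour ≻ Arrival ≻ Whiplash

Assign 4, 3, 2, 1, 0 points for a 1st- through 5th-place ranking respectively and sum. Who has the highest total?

Amour

Parasite: 2·0 + 6·4 + 8·0 + 3·2 + 9·1 + 1·4 = 43
Arrival: 2·3 + 6·0 + 8·1 + 3·1 + 9·0 + 1·1 = 18
Whiplash: 2·4 + 6·2 + 8·2 + 3·0 + 9·3 + 1·0 = 63
Amour: 2·2 + 6·1 + 8·4 + 3·3 + 9·4 + 1·2 = 89
Moonlight: 2·1 + 6·3 + 8·3 + 3·4 + 9·2 + 1·3 = 77
Amour has the highest Borda score (89).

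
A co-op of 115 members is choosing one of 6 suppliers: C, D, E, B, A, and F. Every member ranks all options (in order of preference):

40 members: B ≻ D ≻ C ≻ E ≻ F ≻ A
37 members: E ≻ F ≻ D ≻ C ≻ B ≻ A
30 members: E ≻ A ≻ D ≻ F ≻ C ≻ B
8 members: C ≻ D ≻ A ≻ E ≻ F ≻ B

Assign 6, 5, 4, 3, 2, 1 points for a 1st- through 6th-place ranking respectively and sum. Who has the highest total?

C: 40·4 + 37·3 + 30·2 + 8·6 = 379
D: 40·5 + 37·4 + 30·4 + 8·5 = 508
E: 40·3 + 37·6 + 30·6 + 8·3 = 546
B: 40·6 + 37·2 + 30·1 + 8·1 = 352
A: 40·1 + 37·1 + 30·5 + 8·4 = 259
F: 40·2 + 37·5 + 30·3 + 8·2 = 371
E has the highest Borda score (546).

E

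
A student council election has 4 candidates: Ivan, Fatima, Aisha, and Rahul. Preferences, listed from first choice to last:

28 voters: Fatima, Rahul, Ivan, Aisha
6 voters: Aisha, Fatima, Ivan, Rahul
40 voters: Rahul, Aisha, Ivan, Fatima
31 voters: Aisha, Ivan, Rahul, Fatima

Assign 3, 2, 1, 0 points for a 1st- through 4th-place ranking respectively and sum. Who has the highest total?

Rahul

Ivan: 28·1 + 6·1 + 40·1 + 31·2 = 136
Fatima: 28·3 + 6·2 + 40·0 + 31·0 = 96
Aisha: 28·0 + 6·3 + 40·2 + 31·3 = 191
Rahul: 28·2 + 6·0 + 40·3 + 31·1 = 207
Rahul has the highest Borda score (207).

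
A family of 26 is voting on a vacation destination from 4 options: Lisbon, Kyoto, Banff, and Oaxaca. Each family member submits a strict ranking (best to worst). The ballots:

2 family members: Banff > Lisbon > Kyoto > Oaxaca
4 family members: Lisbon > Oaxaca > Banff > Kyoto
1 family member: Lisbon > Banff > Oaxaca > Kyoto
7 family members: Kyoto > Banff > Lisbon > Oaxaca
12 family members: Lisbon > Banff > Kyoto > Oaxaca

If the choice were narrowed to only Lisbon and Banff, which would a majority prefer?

Voters preferring Lisbon to Banff: 17; preferring Banff to Lisbon: 9.
Lisbon wins the head-to-head.

Lisbon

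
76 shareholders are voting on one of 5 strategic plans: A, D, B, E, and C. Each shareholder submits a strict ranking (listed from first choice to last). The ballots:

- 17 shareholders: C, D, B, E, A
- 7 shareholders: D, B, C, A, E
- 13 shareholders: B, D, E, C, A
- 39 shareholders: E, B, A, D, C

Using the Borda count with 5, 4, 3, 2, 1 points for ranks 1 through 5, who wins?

A: 17·1 + 7·2 + 13·1 + 39·3 = 161
D: 17·4 + 7·5 + 13·4 + 39·2 = 233
B: 17·3 + 7·4 + 13·5 + 39·4 = 300
E: 17·2 + 7·1 + 13·3 + 39·5 = 275
C: 17·5 + 7·3 + 13·2 + 39·1 = 171
B has the highest Borda score (300).

B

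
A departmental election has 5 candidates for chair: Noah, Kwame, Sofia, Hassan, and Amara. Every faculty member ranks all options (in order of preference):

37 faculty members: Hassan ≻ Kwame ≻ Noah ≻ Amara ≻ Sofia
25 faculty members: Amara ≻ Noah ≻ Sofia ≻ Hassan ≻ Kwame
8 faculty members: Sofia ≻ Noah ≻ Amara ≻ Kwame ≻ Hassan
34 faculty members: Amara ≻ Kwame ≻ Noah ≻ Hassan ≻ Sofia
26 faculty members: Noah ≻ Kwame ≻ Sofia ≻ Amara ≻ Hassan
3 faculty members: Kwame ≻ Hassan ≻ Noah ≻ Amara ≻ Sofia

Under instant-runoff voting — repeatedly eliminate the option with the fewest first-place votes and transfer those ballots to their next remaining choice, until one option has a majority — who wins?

Round 1: Noah 26, Kwame 3, Sofia 8, Hassan 37, Amara 59. Eliminate Kwame.
Round 2: Noah 26, Sofia 8, Hassan 40, Amara 59. Eliminate Sofia.
Round 3: Noah 34, Hassan 40, Amara 59. Eliminate Noah.
Round 4: Hassan 40, Amara 93. Amara has a majority.

Amara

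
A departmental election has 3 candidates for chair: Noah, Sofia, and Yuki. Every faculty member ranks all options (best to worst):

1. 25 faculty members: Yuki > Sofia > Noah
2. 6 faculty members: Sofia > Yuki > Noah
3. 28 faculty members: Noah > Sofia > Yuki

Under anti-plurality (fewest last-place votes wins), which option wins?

Last-place votes: Noah 31, Sofia 0, Yuki 28.
Sofia is ranked last by the fewest voters, so Sofia wins.

Sofia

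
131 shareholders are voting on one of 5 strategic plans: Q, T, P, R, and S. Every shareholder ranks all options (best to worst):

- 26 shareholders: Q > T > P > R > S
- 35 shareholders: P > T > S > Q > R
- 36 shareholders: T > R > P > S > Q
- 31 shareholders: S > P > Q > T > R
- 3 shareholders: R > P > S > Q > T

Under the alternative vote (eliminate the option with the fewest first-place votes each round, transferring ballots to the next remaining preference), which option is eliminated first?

R

Round 1: Q 26, T 36, P 35, R 3, S 31. Eliminate R.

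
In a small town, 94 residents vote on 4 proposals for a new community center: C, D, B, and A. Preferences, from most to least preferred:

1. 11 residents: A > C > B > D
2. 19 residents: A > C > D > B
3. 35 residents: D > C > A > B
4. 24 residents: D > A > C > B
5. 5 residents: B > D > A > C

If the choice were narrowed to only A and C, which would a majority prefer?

Voters preferring A to C: 59; preferring C to A: 35.
A wins the head-to-head.

A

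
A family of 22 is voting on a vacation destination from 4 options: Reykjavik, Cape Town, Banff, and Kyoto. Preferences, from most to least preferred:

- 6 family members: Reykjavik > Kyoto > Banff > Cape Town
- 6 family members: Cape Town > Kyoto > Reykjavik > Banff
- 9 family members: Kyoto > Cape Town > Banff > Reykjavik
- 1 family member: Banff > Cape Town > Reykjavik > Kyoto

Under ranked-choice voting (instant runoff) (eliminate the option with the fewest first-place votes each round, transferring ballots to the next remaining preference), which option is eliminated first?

Round 1: Reykjavik 6, Cape Town 6, Banff 1, Kyoto 9. Eliminate Banff.

Banff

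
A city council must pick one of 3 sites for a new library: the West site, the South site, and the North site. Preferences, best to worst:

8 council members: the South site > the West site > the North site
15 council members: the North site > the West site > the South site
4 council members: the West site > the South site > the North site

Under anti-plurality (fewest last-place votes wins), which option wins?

Last-place votes: the West site 0, the South site 15, the North site 12.
the West site is ranked last by the fewest voters, so the West site wins.

the West site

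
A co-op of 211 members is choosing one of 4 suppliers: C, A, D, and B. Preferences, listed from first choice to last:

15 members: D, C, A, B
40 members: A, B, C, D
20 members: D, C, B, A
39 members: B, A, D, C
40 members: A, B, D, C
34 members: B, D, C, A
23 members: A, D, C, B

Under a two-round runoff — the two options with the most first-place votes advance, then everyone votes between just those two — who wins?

A

Round 1 first-place votes: C 0, A 103, D 35, B 73.
A and B advance.
Runoff: A is preferred to B by 118 voters; B by 93.
A wins the runoff.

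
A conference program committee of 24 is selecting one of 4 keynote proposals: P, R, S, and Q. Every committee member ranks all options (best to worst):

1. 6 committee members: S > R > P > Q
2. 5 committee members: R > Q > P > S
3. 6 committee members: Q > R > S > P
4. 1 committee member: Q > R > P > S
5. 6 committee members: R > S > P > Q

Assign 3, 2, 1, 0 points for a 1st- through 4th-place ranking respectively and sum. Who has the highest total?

P: 6·1 + 5·1 + 6·0 + 1·1 + 6·1 = 18
R: 6·2 + 5·3 + 6·2 + 1·2 + 6·3 = 59
S: 6·3 + 5·0 + 6·1 + 1·0 + 6·2 = 36
Q: 6·0 + 5·2 + 6·3 + 1·3 + 6·0 = 31
R has the highest Borda score (59).

R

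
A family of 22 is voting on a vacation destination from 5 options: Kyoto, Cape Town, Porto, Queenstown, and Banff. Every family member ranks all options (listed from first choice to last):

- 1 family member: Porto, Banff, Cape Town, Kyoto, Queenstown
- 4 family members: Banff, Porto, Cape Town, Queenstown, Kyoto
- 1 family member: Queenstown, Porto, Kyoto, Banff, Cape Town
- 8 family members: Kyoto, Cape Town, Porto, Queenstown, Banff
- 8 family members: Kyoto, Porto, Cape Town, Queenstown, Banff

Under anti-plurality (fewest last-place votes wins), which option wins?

Last-place votes: Kyoto 4, Cape Town 1, Porto 0, Queenstown 1, Banff 16.
Porto is ranked last by the fewest voters, so Porto wins.

Porto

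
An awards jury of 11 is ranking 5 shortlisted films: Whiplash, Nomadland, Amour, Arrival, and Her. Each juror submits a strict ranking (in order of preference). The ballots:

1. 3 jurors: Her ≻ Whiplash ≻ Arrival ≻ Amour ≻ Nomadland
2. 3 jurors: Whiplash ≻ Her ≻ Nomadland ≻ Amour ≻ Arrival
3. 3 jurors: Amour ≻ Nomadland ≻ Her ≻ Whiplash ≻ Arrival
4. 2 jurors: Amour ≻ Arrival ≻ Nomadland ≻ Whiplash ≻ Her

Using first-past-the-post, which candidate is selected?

First-place votes: Whiplash 3, Nomadland 0, Amour 5, Arrival 0, Her 3.
Amour has the most first-place votes.

Amour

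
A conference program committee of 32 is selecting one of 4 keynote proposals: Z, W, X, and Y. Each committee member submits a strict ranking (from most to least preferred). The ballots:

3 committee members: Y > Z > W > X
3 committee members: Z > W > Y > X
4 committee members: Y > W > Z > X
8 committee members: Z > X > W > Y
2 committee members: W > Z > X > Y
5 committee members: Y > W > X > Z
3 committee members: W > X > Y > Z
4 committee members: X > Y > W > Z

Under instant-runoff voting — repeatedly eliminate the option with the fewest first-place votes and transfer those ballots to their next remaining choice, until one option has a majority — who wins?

Round 1: Z 11, W 5, X 4, Y 12. Eliminate X.
Round 2: Z 11, W 5, Y 16. Eliminate W.
Round 3: Z 13, Y 19. Y has a majority.

Y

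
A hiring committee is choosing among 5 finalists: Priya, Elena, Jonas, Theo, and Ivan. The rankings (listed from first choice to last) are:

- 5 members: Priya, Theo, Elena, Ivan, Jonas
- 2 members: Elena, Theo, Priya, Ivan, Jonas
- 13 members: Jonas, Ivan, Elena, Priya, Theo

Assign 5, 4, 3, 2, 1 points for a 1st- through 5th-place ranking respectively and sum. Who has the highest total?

Priya: 5·5 + 2·3 + 13·2 = 57
Elena: 5·3 + 2·5 + 13·3 = 64
Jonas: 5·1 + 2·1 + 13·5 = 72
Theo: 5·4 + 2·4 + 13·1 = 41
Ivan: 5·2 + 2·2 + 13·4 = 66
Jonas has the highest Borda score (72).

Jonas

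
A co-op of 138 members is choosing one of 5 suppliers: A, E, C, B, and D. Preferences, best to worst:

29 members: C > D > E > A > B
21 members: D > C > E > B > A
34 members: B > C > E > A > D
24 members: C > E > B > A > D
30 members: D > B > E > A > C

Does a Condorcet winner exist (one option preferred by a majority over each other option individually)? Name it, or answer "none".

C vs A: 108–30 for C.
C vs E: 108–30 for C.
C vs B: 74–64 for C.
C vs D: 87–51 for C.
C beats every other option head-to-head.

C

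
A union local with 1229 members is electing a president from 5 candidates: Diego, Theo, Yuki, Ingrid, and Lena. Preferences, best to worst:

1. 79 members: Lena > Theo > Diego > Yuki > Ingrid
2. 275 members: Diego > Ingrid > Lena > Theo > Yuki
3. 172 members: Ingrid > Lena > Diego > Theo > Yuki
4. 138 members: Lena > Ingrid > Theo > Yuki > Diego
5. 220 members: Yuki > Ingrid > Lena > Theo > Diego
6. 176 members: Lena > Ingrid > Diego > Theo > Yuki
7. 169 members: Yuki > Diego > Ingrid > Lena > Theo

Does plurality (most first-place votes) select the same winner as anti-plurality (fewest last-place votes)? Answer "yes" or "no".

yes

Plurality — first-place votes: Diego 275, Theo 0, Yuki 389, Ingrid 172, Lena 393. Winner: Lena.
Anti-plurality — last-place votes: Diego 358, Theo 169, Yuki 623, Ingrid 79, Lena 0. Winner: Lena.
The two methods agree.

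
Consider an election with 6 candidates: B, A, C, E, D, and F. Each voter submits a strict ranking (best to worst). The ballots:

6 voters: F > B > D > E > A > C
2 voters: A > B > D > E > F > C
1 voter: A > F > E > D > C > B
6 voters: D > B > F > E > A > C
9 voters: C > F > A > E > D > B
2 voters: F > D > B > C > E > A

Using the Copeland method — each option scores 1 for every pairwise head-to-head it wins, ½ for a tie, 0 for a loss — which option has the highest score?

B: beats A, C, and E; loses to D and F → score 3.
A: beats C; loses to B, E, D, and F → score 1.
C: loses to B, A, E, D, and F → score 0.
E: beats A and C; loses to B, D, and F → score 2.
D: beats B, A, C, and E; loses to F → score 4.
F: beats B, A, C, E, and D → score 5.
F has the best pairwise record.

F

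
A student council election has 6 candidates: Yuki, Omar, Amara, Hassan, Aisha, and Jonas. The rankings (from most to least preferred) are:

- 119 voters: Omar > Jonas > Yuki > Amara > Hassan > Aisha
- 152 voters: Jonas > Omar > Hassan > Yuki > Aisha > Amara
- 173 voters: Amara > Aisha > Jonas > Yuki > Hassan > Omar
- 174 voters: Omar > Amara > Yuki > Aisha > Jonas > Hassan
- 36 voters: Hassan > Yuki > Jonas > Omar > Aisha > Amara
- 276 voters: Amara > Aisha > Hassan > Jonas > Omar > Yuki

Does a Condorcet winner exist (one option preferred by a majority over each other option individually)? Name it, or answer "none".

Checking pairwise contests:
Omar beats Yuki 721–209.
Hassan beats Omar 485–445.
Omar beats Amara 481–449.
Yuki beats Hassan 466–464.
Yuki beats Aisha 481–449.
Amara beats Jonas 623–307.
Every option loses at least one head-to-head, so there is no Condorcet winner.

none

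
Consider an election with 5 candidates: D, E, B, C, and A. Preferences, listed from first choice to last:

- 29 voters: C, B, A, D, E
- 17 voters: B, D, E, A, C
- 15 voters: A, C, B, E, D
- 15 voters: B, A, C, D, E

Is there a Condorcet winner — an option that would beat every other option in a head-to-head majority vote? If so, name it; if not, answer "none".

none

Checking pairwise contests:
B beats D 76–0.
D beats E 61–15.
C beats B 44–32.
A beats C 47–29.
B beats A 61–15.
Every option loses at least one head-to-head, so there is no Condorcet winner.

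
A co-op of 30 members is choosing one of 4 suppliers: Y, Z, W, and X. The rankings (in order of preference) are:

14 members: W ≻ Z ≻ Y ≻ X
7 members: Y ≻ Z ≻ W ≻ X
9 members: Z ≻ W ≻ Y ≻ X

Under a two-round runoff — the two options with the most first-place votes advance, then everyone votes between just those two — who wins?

Z

Round 1 first-place votes: Y 7, Z 9, W 14, X 0.
W and Z advance.
Runoff: W is preferred to Z by 14 voters; Z by 16.
Z wins the runoff.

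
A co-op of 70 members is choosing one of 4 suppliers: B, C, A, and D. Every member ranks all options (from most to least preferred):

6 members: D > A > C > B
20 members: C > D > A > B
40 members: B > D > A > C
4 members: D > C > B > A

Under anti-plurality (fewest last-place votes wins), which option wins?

D

Last-place votes: B 26, C 40, A 4, D 0.
D is ranked last by the fewest voters, so D wins.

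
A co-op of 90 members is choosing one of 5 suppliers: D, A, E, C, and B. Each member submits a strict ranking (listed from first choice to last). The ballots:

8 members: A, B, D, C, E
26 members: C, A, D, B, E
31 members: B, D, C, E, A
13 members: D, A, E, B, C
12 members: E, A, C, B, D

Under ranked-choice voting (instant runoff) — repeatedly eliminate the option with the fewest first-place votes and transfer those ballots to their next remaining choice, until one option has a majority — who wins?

Round 1: D 13, A 8, E 12, C 26, B 31. Eliminate A.
Round 2: D 13, E 12, C 26, B 39. Eliminate E.
Round 3: D 13, C 38, B 39. Eliminate D.
Round 4: C 38, B 52. B has a majority.

B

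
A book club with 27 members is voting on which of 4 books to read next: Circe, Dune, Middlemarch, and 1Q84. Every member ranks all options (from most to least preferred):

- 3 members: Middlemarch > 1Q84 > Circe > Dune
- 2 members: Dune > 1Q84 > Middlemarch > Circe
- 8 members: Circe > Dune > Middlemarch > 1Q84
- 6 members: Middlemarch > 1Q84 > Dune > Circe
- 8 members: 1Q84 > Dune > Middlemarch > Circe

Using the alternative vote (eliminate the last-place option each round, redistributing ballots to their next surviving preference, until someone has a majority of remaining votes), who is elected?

Middlemarch

Round 1: Circe 8, Dune 2, Middlemarch 9, 1Q84 8. Eliminate Dune.
Round 2: Circe 8, Middlemarch 9, 1Q84 10. Eliminate Circe.
Round 3: Middlemarch 17, 1Q84 10. Middlemarch has a majority.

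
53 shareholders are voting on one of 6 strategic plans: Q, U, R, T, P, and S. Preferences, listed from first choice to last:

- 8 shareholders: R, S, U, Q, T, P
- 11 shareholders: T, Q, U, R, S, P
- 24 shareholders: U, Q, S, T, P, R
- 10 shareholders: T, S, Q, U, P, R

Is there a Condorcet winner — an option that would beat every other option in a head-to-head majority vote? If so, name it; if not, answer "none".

U vs Q: 32–21 for U.
U vs R: 45–8 for U.
U vs T: 32–21 for U.
U vs P: 53–0 for U.
U vs S: 35–18 for U.
U beats every other option head-to-head.

U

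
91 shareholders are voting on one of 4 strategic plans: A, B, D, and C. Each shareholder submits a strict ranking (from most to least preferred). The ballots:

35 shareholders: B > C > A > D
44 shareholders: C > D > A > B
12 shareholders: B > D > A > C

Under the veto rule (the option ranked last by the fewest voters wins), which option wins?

Last-place votes: A 0, B 44, D 35, C 12.
A is ranked last by the fewest voters, so A wins.

A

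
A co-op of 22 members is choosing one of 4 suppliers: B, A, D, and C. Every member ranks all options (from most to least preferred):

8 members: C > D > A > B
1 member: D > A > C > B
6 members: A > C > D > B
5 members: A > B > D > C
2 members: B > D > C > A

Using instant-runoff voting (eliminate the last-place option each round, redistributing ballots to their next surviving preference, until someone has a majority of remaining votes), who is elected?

A

Round 1: B 2, A 11, D 1, C 8. Eliminate D.
Round 2: B 2, A 12, C 8. A has a majority.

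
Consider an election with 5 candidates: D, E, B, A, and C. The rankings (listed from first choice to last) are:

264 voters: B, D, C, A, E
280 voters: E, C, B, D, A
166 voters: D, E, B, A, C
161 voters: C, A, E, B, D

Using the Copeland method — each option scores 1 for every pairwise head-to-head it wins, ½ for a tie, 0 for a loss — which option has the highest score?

D: beats A; loses to E, B, and C → score 1.
E: beats D, B, A, and C → score 4.
B: beats D and A; loses to E and C → score 2.
A: loses to D, E, B, and C → score 0.
C: beats D, B, and A; loses to E → score 3.
E has the best pairwise record.

E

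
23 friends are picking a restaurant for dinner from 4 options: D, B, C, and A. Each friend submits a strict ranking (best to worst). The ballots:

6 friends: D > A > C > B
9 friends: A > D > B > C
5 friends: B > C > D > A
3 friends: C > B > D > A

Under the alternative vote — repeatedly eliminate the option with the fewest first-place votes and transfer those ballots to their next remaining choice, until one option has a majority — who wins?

A

Round 1: D 6, B 5, C 3, A 9. Eliminate C.
Round 2: D 6, B 8, A 9. Eliminate D.
Round 3: B 8, A 15. A has a majority.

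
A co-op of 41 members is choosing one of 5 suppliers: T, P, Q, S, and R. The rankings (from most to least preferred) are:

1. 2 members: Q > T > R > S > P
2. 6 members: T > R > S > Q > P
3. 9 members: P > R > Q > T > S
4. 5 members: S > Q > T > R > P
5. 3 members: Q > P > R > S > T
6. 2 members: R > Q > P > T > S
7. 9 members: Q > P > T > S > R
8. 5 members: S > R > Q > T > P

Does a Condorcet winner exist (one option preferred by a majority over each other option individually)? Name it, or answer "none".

none

Checking pairwise contests:
P beats T 23–18.
Q beats P 32–9.
R beats Q 22–19.
T beats S 28–13.
T beats R 22–19.
Every option loses at least one head-to-head, so there is no Condorcet winner.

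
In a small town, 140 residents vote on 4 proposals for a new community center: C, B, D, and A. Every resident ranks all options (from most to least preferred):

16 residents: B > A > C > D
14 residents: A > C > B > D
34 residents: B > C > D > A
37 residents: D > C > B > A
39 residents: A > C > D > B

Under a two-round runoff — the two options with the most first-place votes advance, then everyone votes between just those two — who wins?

Round 1 first-place votes: C 0, B 50, D 37, A 53.
A and B advance.
Runoff: A is preferred to B by 53 voters; B by 87.
B wins the runoff.

B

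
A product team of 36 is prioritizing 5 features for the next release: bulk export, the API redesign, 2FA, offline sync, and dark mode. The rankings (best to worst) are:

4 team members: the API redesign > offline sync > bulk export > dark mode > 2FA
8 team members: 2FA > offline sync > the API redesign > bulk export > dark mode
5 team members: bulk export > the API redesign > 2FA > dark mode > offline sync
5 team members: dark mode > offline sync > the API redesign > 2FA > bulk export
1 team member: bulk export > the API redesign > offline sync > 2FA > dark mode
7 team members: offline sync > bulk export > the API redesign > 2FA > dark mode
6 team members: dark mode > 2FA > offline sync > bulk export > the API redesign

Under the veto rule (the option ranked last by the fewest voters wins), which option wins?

Last-place votes: bulk export 5, the API redesign 6, 2FA 4, offline sync 5, dark mode 16.
2FA is ranked last by the fewest voters, so 2FA wins.

2FA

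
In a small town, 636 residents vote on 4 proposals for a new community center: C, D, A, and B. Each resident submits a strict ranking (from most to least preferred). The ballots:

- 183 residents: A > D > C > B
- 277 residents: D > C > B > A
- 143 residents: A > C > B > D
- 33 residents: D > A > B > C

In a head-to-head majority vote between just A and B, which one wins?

A

Voters preferring A to B: 359; preferring B to A: 277.
A wins the head-to-head.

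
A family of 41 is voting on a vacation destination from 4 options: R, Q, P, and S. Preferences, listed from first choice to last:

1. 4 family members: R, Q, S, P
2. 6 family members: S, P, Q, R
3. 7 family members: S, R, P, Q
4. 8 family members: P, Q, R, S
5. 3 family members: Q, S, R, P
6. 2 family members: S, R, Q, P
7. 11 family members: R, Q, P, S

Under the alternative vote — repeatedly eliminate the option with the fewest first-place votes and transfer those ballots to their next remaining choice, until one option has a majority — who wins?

Round 1: R 15, Q 3, P 8, S 15. Eliminate Q.
Round 2: R 15, P 8, S 18. Eliminate P.
Round 3: R 23, S 18. R has a majority.

R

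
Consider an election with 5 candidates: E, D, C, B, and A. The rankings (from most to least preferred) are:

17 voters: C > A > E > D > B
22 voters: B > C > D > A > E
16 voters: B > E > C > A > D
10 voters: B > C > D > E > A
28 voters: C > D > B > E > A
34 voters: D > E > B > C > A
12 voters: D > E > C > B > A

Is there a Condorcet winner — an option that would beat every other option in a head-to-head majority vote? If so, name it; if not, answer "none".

none

Checking pairwise contests:
D beats E 106–33.
C beats D 93–46.
B beats C 82–57.
D beats B 91–48.
E beats A 100–39.
Every option loses at least one head-to-head, so there is no Condorcet winner.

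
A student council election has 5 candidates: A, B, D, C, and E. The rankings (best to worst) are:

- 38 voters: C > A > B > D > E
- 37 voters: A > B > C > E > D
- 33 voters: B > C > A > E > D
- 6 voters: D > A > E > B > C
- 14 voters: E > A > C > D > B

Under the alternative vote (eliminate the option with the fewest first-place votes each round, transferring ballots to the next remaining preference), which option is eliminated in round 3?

B

Round 1: A 37, B 33, D 6, C 38, E 14. Eliminate D.
Round 2: A 43, B 33, C 38, E 14. Eliminate E.
Round 3: A 57, B 33, C 38. Eliminate B.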